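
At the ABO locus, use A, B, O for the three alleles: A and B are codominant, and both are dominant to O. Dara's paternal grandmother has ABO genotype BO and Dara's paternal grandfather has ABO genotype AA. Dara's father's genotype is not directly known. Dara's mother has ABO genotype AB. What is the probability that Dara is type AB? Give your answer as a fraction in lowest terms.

Dara's father's ABO genotype from BO × AA: 1/2 AB, 1/2 AO.
Crossing each possibility with the mother AB and summing P(type AB): 1/2·1/2 + 1/2·1/4 = 3/8.

3/8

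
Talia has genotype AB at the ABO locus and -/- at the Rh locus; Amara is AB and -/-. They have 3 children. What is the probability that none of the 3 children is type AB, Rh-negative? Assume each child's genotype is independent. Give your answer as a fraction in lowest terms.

ABO cross AB × AB → 1/4 A, 1/4 B, 1/2 AB.
Rh cross -/- × -/- → 1 Rh-; so P(type AB, Rh-negative) = 1/2 × 1 = 1/2 per child.
P(not type AB, Rh-negative) = 1/2 for one child; (1/2)^3 = 1/8.

1/8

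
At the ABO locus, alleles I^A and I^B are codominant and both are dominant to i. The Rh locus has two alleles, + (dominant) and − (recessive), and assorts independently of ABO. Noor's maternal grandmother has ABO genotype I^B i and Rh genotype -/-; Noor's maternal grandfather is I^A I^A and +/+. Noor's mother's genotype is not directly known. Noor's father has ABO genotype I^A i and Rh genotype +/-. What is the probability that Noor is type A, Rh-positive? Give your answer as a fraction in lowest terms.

Noor's mother's ABO genotype from I^B i × I^A I^A: 1/2 I^A I^B, 1/2 I^A i.
Crossing each possibility with the father I^A i and summing P(type A): 1/2·1/2 + 1/2·3/4 = 5/8.
Similarly for Rh via the mother's Rh distribution: P(Rh+) = 3/4.
Independent loci: 5/8 × 3/4 = 15/32.

15/32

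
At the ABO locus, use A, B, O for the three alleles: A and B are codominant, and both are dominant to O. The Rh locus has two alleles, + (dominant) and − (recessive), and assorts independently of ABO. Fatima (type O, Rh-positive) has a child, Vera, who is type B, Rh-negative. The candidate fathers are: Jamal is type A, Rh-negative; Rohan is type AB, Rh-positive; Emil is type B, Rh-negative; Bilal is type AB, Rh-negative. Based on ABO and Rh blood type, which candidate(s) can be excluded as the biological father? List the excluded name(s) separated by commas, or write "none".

Jamal

A candidate is excluded only if no genotype consistent with his phenotype could produce a type B, Rh-negative child with a type O, Rh-positive mother.
Jamal (type A, Rh-): no genotype consistent with that phenotype can produce a type-B Rh- child with a type-O mother.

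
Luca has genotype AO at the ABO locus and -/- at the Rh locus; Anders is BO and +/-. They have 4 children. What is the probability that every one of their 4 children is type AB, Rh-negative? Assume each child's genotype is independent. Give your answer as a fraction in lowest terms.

1/4096

ABO cross AO × BO → 1/4 O, 1/4 A, 1/4 B, 1/4 AB.
Rh cross -/- × +/- → 1/2 Rh+, 1/2 Rh-; so P(type AB, Rh-negative) = 1/4 × 1/2 = 1/8 per child.
All 4 independent: (1/8)^4 = 1/4096.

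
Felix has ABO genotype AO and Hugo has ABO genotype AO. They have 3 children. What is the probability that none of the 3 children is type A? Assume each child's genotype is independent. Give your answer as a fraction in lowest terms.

1/64

ABO cross AO × AO → 1/4 O, 3/4 A.
So P(type A) = 3/4 per child.
P(not type A) = 1/4 for one child; (1/4)^3 = 1/64.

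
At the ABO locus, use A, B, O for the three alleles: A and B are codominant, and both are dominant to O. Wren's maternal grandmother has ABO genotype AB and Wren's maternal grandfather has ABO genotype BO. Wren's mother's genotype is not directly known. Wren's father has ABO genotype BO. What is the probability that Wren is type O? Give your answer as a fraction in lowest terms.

1/8

Wren's mother's ABO genotype from AB × BO: 1/4 AB, 1/4 AO, 1/4 BB, 1/4 BO.
Crossing each possibility with the father BO and summing P(type O): 1/4·0 + 1/4·1/4 + 1/4·0 + 1/4·1/4 = 1/8.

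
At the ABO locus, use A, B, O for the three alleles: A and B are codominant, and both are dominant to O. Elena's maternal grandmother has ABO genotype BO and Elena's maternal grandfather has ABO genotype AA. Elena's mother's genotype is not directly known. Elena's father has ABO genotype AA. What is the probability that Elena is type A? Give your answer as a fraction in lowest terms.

3/4

Elena's mother's ABO genotype from BO × AA: 1/2 AB, 1/2 AO.
Crossing each possibility with the father AA and summing P(type A): 1/2·1/2 + 1/2·1 = 3/4.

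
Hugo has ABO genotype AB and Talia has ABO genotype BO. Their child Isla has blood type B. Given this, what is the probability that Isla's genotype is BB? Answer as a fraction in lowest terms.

1/2

Cross AB × BO → 1/4 AB, 1/4 AO, 1/4 BB, 1/4 BO.
Type-B genotypes among offspring: BB (1/4), BO (1/4); total 1/2.
P(BB | type B) = (1/4) / (1/2) = 1/2.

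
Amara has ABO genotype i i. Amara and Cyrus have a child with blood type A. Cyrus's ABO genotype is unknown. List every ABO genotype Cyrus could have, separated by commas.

I^A I^A, I^A I^B, I^A i

For each candidate genotype of Cyrus, check whether crossing it with i i can produce every observed child phenotype.
  I^A I^A → possible child types {A} ✓
  I^A I^B → possible child types {A, B} ✓
  I^A i → possible child types {O, A} ✓
  I^B I^B → possible child types {B} ✗
  I^B i → possible child types {O, B} ✗
  i i → possible child types {O} ✗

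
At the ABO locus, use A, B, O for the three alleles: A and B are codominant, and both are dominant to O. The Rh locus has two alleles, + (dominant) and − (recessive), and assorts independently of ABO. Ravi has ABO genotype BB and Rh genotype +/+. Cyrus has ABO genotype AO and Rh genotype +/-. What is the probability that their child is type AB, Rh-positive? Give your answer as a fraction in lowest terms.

1/2

ABO cross BB × AO → offspring phenotypes: 1/2 B, 1/2 AB.
Rh cross +/+ × +/- → 1 Rh+.
Independent loci: P(type AB, Rh-positive) = 1/2 × 1 = 1/2.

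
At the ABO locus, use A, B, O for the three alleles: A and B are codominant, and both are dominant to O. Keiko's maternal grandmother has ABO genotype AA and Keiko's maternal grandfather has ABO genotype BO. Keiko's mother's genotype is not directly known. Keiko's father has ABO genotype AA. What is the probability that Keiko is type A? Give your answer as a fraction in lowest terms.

3/4

Keiko's mother's ABO genotype from AA × BO: 1/2 AB, 1/2 AO.
Crossing each possibility with the father AA and summing P(type A): 1/2·1/2 + 1/2·1 = 3/4.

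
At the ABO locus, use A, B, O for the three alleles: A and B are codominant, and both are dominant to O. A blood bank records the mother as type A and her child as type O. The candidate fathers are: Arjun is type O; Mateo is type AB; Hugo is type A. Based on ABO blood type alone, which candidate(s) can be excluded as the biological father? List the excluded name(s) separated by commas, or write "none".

A candidate is excluded only if no genotype consistent with his phenotype could produce a type O child with a type A mother.
Mateo (type AB): no genotype consistent with that phenotype can produce a type-O child with a type-A mother.

Mateo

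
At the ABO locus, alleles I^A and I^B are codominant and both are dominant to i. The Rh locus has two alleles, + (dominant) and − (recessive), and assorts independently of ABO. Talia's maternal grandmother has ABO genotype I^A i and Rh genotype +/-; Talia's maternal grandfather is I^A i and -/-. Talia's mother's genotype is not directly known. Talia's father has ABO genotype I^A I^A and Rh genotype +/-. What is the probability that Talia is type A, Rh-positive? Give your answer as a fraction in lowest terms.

Talia's mother's ABO genotype from I^A i × I^A i: 1/4 I^A I^A, 1/2 I^A i, 1/4 i i.
Crossing each possibility with the father I^A I^A and summing P(type A): 1/4·1 + 1/2·1 + 1/4·1 = 1.
Similarly for Rh via the mother's Rh distribution: P(Rh+) = 5/8.
Independent loci: 1 × 5/8 = 5/8.

5/8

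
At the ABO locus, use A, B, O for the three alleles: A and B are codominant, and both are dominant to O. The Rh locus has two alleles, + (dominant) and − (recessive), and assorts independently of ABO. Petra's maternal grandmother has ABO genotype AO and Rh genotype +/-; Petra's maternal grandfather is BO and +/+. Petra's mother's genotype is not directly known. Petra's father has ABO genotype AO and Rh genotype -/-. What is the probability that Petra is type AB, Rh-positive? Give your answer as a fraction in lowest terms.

3/32

Petra's mother's ABO genotype from AO × BO: 1/4 AB, 1/4 AO, 1/4 BO, 1/4 OO.
Crossing each possibility with the father AO and summing P(type AB): 1/4·1/4 + 1/4·0 + 1/4·1/4 + 1/4·0 = 1/8.
Similarly for Rh via the mother's Rh distribution: P(Rh+) = 3/4.
Independent loci: 1/8 × 3/4 = 3/32.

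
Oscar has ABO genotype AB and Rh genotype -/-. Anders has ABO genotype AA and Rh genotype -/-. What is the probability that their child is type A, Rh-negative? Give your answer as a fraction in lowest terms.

1/2

ABO cross AB × AA → offspring phenotypes: 1/2 A, 1/2 AB.
Rh cross -/- × -/- → 1 Rh-.
Independent loci: P(type A, Rh-negative) = 1/2 × 1 = 1/2.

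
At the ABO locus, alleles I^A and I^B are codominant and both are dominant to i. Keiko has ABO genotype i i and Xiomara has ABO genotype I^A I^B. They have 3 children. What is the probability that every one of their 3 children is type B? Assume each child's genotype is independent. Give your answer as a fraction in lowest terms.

ABO cross i i × I^A I^B → 1/2 A, 1/2 B.
So P(type B) = 1/2 per child.
All 3 independent: (1/2)^3 = 1/8.

1/8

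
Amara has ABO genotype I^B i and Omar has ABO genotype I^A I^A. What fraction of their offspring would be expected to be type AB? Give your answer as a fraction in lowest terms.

1/2

ABO cross I^B i × I^A I^A → offspring phenotypes: 1/2 A, 1/2 AB.
So P(type AB) = 1/2.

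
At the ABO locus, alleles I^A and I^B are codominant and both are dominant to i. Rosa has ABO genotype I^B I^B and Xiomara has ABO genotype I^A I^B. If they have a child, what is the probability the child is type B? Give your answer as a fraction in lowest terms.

ABO cross I^B I^B × I^A I^B → offspring phenotypes: 1/2 B, 1/2 AB.
So P(type B) = 1/2.

1/2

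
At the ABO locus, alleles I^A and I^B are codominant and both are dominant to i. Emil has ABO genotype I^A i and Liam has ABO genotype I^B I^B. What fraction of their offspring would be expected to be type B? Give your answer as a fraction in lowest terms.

ABO cross I^A i × I^B I^B → offspring phenotypes: 1/2 B, 1/2 AB.
So P(type B) = 1/2.

1/2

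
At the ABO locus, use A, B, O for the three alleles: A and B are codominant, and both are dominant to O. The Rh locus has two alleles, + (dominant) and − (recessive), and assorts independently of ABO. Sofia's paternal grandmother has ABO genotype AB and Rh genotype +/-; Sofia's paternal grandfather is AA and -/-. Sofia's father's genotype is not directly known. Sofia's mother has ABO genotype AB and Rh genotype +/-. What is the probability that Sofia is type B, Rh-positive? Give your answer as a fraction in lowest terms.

Sofia's father's ABO genotype from AB × AA: 1/2 AA, 1/2 AB.
Crossing each possibility with the mother AB and summing P(type B): 1/2·0 + 1/2·1/4 = 1/8.
Similarly for Rh via the father's Rh distribution: P(Rh+) = 5/8.
Independent loci: 1/8 × 5/8 = 5/64.

5/64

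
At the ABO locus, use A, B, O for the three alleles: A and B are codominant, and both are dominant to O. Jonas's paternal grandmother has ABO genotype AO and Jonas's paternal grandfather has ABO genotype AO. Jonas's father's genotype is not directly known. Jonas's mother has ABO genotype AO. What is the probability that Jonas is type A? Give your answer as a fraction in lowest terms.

Jonas's father's ABO genotype from AO × AO: 1/4 AA, 1/2 AO, 1/4 OO.
Crossing each possibility with the mother AO and summing P(type A): 1/4·1 + 1/2·3/4 + 1/4·1/2 = 3/4.

3/4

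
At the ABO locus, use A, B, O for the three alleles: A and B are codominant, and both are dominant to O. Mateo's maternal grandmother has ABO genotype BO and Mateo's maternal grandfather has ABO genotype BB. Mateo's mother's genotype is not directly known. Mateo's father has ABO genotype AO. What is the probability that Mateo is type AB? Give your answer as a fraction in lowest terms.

3/8

Mateo's mother's ABO genotype from BO × BB: 1/2 BB, 1/2 BO.
Crossing each possibility with the father AO and summing P(type AB): 1/2·1/2 + 1/2·1/4 = 3/8.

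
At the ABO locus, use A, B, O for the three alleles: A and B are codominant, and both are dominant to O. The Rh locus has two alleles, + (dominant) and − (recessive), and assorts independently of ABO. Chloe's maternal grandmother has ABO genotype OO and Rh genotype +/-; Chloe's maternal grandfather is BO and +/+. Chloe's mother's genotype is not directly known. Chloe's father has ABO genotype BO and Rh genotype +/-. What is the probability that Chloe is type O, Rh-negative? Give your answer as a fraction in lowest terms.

Chloe's mother's ABO genotype from OO × BO: 1/2 BO, 1/2 OO.
Crossing each possibility with the father BO and summing P(type O): 1/2·1/4 + 1/2·1/2 = 3/8.
Similarly for Rh via the mother's Rh distribution: P(Rh-) = 1/8.
Independent loci: 3/8 × 1/8 = 3/64.

3/64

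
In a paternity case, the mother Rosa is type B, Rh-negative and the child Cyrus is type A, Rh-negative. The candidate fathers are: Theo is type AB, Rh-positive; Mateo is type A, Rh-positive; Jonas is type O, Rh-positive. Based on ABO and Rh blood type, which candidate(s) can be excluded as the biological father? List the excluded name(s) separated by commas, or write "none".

A candidate is excluded only if no genotype consistent with his phenotype could produce a type A, Rh-negative child with a type B, Rh-negative mother.
Jonas (type O, Rh+): no genotype consistent with that phenotype can produce a type-A Rh- child with a type-B mother.

Jonas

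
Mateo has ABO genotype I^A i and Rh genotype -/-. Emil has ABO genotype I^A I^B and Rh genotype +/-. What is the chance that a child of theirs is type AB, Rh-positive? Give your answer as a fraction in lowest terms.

1/8

ABO cross I^A i × I^A I^B → offspring phenotypes: 1/2 A, 1/4 B, 1/4 AB.
Rh cross -/- × +/- → 1/2 Rh+, 1/2 Rh-.
Independent loci: P(type AB, Rh-positive) = 1/4 × 1/2 = 1/8.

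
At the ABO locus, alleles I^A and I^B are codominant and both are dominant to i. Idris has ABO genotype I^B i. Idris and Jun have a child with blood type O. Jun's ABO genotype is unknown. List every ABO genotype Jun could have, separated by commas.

For each candidate genotype of Jun, check whether crossing it with I^B i can produce every observed child phenotype.
  I^A I^A → possible child types {A, AB} ✗
  I^A I^B → possible child types {A, B, AB} ✗
  I^A i → possible child types {O, A, B, AB} ✓
  I^B I^B → possible child types {B} ✗
  I^B i → possible child types {O, B} ✓
  i i → possible child types {O, B} ✓

I^A i, I^B i, i i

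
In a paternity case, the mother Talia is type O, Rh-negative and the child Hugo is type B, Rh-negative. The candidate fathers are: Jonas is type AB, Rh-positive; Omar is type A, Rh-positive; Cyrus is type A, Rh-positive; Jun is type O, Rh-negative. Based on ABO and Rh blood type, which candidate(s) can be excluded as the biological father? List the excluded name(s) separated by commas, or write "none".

A candidate is excluded only if no genotype consistent with his phenotype could produce a type B, Rh-negative child with a type O, Rh-negative mother.
Omar (type A, Rh+): no genotype consistent with that phenotype can produce a type-B Rh- child with a type-O mother.
Cyrus (type A, Rh+): no genotype consistent with that phenotype can produce a type-B Rh- child with a type-O mother.
Jun (type O, Rh-): no genotype consistent with that phenotype can produce a type-B Rh- child with a type-O mother.

Omar, Cyrus, Jun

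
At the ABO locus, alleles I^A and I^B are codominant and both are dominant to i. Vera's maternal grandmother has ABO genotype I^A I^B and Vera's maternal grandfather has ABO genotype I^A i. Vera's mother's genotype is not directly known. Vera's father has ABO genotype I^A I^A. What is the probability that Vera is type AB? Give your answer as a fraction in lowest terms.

Vera's mother's ABO genotype from I^A I^B × I^A i: 1/4 I^A I^A, 1/4 I^A I^B, 1/4 I^A i, 1/4 I^B i.
Crossing each possibility with the father I^A I^A and summing P(type AB): 1/4·0 + 1/4·1/2 + 1/4·0 + 1/4·1/2 = 1/4.

1/4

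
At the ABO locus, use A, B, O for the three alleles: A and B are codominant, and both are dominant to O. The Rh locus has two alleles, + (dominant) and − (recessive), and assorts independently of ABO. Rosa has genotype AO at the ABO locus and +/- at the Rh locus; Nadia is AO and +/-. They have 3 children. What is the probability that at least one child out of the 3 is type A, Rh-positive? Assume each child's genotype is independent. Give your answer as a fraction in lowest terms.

3753/4096

ABO cross AO × AO → 1/4 O, 3/4 A.
Rh cross +/- × +/- → 3/4 Rh+, 1/4 Rh-; so P(type A, Rh-positive) = 3/4 × 3/4 = 9/16 per child.
P(none) = (7/16)^3 = 343/4096; P(at least one) = 1 − 343/4096 = 3753/4096.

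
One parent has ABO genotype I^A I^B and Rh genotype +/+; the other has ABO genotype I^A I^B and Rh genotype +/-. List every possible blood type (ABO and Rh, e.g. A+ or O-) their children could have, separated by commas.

Gametes from I^A I^B × I^A I^B give offspring ABO genotypes I^A I^A, I^A I^B, I^B I^B, i.e. phenotypes A, B, AB.
Rh cross +/+ × +/- → phenotypes Rh+.
Combining independently: A+, B+, AB+.

A+, B+, AB+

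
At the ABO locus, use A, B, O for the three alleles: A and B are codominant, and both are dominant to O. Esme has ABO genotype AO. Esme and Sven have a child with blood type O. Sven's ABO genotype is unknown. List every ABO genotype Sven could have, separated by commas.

AO, BO, OO

For each candidate genotype of Sven, check whether crossing it with AO can produce every observed child phenotype.
  AA → possible child types {A} ✗
  AB → possible child types {A, B, AB} ✗
  AO → possible child types {O, A} ✓
  BB → possible child types {B, AB} ✗
  BO → possible child types {O, A, B, AB} ✓
  OO → possible child types {O, A} ✓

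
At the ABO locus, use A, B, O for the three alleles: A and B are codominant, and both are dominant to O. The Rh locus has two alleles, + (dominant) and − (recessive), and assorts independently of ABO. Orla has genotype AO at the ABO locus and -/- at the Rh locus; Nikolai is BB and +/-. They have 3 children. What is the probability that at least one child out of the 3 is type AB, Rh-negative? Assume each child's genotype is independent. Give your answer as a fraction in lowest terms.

37/64

ABO cross AO × BB → 1/2 B, 1/2 AB.
Rh cross -/- × +/- → 1/2 Rh+, 1/2 Rh-; so P(type AB, Rh-negative) = 1/2 × 1/2 = 1/4 per child.
P(none) = (3/4)^3 = 27/64; P(at least one) = 1 − 27/64 = 37/64.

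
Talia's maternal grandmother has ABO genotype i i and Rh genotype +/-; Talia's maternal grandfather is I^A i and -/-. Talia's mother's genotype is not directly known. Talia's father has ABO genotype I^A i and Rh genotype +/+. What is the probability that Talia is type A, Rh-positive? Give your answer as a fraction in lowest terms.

5/8

Talia's mother's ABO genotype from i i × I^A i: 1/2 I^A i, 1/2 i i.
Crossing each possibility with the father I^A i and summing P(type A): 1/2·3/4 + 1/2·1/2 = 5/8.
Similarly for Rh via the mother's Rh distribution: P(Rh+) = 1.
Independent loci: 5/8 × 1 = 5/8.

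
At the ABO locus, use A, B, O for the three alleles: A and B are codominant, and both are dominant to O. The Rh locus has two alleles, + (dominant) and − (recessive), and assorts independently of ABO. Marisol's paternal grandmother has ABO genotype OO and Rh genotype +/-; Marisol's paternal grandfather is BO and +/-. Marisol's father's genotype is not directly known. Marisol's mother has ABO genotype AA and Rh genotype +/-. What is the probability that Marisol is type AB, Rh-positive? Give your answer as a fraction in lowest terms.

Marisol's father's ABO genotype from OO × BO: 1/2 BO, 1/2 OO.
Crossing each possibility with the mother AA and summing P(type AB): 1/2·1/2 + 1/2·0 = 1/4.
Similarly for Rh via the father's Rh distribution: P(Rh+) = 3/4.
Independent loci: 1/4 × 3/4 = 3/16.

3/16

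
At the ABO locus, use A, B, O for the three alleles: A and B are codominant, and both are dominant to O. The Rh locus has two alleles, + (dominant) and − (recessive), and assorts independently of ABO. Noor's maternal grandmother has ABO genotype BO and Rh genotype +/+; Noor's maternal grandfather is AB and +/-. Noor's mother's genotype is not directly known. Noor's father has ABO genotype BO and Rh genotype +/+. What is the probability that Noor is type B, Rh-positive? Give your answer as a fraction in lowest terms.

5/8

Noor's mother's ABO genotype from BO × AB: 1/4 AB, 1/4 AO, 1/4 BB, 1/4 BO.
Crossing each possibility with the father BO and summing P(type B): 1/4·1/2 + 1/4·1/4 + 1/4·1 + 1/4·3/4 = 5/8.
Similarly for Rh via the mother's Rh distribution: P(Rh+) = 1.
Independent loci: 5/8 × 1 = 5/8.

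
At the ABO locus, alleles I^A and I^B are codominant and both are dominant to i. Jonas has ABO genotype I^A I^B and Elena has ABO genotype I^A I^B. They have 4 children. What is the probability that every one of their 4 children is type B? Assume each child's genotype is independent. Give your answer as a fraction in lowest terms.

1/256

ABO cross I^A I^B × I^A I^B → 1/4 A, 1/4 B, 1/2 AB.
So P(type B) = 1/4 per child.
All 4 independent: (1/4)^4 = 1/256.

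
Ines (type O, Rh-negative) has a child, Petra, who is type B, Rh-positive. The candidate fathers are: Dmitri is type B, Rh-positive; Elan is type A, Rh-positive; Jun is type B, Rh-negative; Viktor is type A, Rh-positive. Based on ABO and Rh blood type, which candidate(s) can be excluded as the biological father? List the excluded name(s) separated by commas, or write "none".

Elan, Jun, Viktor

A candidate is excluded only if no genotype consistent with his phenotype could produce a type B, Rh-positive child with a type O, Rh-negative mother.
Elan (type A, Rh+): no genotype consistent with that phenotype can produce a type-B Rh+ child with a type-O mother.
Jun (type B, Rh-): no genotype consistent with that phenotype can produce a type-B Rh+ child with a type-O mother.
Viktor (type A, Rh+): no genotype consistent with that phenotype can produce a type-B Rh+ child with a type-O mother.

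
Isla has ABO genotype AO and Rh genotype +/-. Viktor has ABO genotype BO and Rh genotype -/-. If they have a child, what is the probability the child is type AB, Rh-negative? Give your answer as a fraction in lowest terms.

1/8

ABO cross AO × BO → offspring phenotypes: 1/4 O, 1/4 A, 1/4 B, 1/4 AB.
Rh cross +/- × -/- → 1/2 Rh+, 1/2 Rh-.
Independent loci: P(type AB, Rh-negative) = 1/4 × 1/2 = 1/8.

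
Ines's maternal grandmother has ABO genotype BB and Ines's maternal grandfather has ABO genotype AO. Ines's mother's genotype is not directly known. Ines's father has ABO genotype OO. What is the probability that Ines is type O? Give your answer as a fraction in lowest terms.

Ines's mother's ABO genotype from BB × AO: 1/2 AB, 1/2 BO.
Crossing each possibility with the father OO and summing P(type O): 1/2·0 + 1/2·1/2 = 1/4.

1/4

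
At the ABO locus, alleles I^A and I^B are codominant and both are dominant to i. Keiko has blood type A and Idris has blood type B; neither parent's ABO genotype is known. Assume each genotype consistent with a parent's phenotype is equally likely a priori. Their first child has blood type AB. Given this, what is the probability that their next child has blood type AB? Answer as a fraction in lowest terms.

25/36

Possible genotypes: Keiko ∈ {I^A I^A, I^A i}; Idris ∈ {I^B I^B, I^B i}.
Weight each parental genotype pair by prior × P(type-AB child):
  I^A I^A × I^B I^B: posterior weight 4/9; P(next child type AB) = 1.
  I^A I^A × I^B i: posterior weight 2/9; P(next child type AB) = 1/2.
  I^A i × I^B I^B: posterior weight 2/9; P(next child type AB) = 1/2.
  I^A i × I^B i: posterior weight 1/9; P(next child type AB) = 1/4.
Weighted sum = 25/36.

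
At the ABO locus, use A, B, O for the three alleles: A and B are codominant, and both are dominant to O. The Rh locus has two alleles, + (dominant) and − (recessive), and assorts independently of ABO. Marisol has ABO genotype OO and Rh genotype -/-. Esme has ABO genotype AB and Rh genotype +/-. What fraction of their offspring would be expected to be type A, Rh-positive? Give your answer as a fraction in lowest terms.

ABO cross OO × AB → offspring phenotypes: 1/2 A, 1/2 B.
Rh cross -/- × +/- → 1/2 Rh+, 1/2 Rh-.
Independent loci: P(type A, Rh-positive) = 1/2 × 1/2 = 1/4.

1/4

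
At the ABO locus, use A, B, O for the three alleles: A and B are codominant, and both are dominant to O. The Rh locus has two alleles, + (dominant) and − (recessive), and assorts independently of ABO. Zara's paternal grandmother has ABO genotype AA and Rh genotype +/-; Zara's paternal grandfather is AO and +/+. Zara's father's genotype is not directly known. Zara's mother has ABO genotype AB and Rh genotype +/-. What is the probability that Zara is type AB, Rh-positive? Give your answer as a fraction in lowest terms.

21/64

Zara's father's ABO genotype from AA × AO: 1/2 AA, 1/2 AO.
Crossing each possibility with the mother AB and summing P(type AB): 1/2·1/2 + 1/2·1/4 = 3/8.
Similarly for Rh via the father's Rh distribution: P(Rh+) = 7/8.
Independent loci: 3/8 × 7/8 = 21/64.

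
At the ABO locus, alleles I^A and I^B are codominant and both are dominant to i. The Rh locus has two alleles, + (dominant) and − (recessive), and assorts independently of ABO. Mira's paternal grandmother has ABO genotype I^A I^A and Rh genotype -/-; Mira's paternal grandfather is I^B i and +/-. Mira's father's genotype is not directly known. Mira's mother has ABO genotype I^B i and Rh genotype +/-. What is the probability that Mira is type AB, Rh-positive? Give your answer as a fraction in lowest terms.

5/32

Mira's father's ABO genotype from I^A I^A × I^B i: 1/2 I^A I^B, 1/2 I^A i.
Crossing each possibility with the mother I^B i and summing P(type AB): 1/2·1/4 + 1/2·1/4 = 1/4.
Similarly for Rh via the father's Rh distribution: P(Rh+) = 5/8.
Independent loci: 1/4 × 5/8 = 5/32.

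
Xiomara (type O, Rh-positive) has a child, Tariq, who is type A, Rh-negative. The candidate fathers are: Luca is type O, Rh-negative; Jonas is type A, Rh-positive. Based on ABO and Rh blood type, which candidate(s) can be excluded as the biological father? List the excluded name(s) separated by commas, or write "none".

Luca

A candidate is excluded only if no genotype consistent with his phenotype could produce a type A, Rh-negative child with a type O, Rh-positive mother.
Luca (type O, Rh-): no genotype consistent with that phenotype can produce a type-A Rh- child with a type-O mother.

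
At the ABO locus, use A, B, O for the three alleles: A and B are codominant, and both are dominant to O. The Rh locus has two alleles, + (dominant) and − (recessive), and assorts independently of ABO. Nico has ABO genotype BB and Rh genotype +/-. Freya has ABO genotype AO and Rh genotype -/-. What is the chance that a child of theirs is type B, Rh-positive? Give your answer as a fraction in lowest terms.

ABO cross BB × AO → offspring phenotypes: 1/2 B, 1/2 AB.
Rh cross +/- × -/- → 1/2 Rh+, 1/2 Rh-.
Independent loci: P(type B, Rh-positive) = 1/2 × 1/2 = 1/4.

1/4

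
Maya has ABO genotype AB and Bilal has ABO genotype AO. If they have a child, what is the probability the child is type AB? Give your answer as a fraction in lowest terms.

1/4

ABO cross AB × AO → offspring phenotypes: 1/2 A, 1/4 B, 1/4 AB.
So P(type AB) = 1/4.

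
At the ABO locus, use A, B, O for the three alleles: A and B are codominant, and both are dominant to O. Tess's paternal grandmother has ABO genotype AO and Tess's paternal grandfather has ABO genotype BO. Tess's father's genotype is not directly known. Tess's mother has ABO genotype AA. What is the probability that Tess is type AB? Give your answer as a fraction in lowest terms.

Tess's father's ABO genotype from AO × BO: 1/4 AB, 1/4 AO, 1/4 BO, 1/4 OO.
Crossing each possibility with the mother AA and summing P(type AB): 1/4·1/2 + 1/4·0 + 1/4·1/2 + 1/4·0 = 1/4.

1/4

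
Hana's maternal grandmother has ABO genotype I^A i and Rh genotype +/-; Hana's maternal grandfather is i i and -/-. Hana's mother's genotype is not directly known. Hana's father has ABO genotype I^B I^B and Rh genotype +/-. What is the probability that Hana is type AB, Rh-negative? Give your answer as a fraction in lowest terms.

3/32

Hana's mother's ABO genotype from I^A i × i i: 1/2 I^A i, 1/2 i i.
Crossing each possibility with the father I^B I^B and summing P(type AB): 1/2·1/2 + 1/2·0 = 1/4.
Similarly for Rh via the mother's Rh distribution: P(Rh-) = 3/8.
Independent loci: 1/4 × 3/8 = 3/32.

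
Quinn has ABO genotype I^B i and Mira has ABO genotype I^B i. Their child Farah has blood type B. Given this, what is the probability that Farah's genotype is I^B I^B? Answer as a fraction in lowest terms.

Cross I^B i × I^B i → 1/4 I^B I^B, 1/2 I^B i, 1/4 i i.
Type-B genotypes among offspring: I^B I^B (1/4), I^B i (1/2); total 3/4.
P(I^B I^B | type B) = (1/4) / (3/4) = 1/3.

1/3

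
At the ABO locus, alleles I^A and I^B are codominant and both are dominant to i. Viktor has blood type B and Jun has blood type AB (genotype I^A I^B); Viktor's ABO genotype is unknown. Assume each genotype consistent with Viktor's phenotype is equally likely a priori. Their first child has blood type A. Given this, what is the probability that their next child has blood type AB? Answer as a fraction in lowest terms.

1/4

Possible genotypes: Viktor ∈ {I^B I^B, I^B i}; Jun ∈ {I^A I^B}.
Weight each parental genotype pair by prior × P(type-A child):
  I^B i × I^A I^B: posterior weight 1; P(next child type AB) = 1/4.
Weighted sum = 1/4.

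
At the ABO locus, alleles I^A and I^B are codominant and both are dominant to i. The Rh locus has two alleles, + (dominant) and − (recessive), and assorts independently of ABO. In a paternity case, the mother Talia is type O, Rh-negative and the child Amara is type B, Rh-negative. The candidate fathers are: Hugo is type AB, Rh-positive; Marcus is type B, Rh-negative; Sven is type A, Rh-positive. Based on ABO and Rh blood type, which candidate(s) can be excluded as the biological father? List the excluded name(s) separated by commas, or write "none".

A candidate is excluded only if no genotype consistent with his phenotype could produce a type B, Rh-negative child with a type O, Rh-negative mother.
Sven (type A, Rh+): no genotype consistent with that phenotype can produce a type-B Rh- child with a type-O mother.

Sven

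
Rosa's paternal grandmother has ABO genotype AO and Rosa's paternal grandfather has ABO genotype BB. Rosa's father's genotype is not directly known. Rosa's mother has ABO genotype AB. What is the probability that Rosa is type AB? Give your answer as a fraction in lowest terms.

Rosa's father's ABO genotype from AO × BB: 1/2 AB, 1/2 BO.
Crossing each possibility with the mother AB and summing P(type AB): 1/2·1/2 + 1/2·1/4 = 3/8.

3/8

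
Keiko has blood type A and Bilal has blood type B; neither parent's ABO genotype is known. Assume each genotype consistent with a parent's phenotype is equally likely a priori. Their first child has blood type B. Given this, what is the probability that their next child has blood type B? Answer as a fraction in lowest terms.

5/12

Possible genotypes: Keiko ∈ {I^A I^A, I^A i}; Bilal ∈ {I^B I^B, I^B i}.
Weight each parental genotype pair by prior × P(type-B child):
  I^A i × I^B I^B: posterior weight 2/3; P(next child type B) = 1/2.
  I^A i × I^B i: posterior weight 1/3; P(next child type B) = 1/4.
Weighted sum = 5/12.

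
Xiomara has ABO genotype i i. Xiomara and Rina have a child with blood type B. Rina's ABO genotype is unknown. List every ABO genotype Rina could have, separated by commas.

I^A I^B, I^B I^B, I^B i

For each candidate genotype of Rina, check whether crossing it with i i can produce every observed child phenotype.
  I^A I^A → possible child types {A} ✗
  I^A I^B → possible child types {A, B} ✓
  I^A i → possible child types {O, A} ✗
  I^B I^B → possible child types {B} ✓
  I^B i → possible child types {O, B} ✓
  i i → possible child types {O} ✗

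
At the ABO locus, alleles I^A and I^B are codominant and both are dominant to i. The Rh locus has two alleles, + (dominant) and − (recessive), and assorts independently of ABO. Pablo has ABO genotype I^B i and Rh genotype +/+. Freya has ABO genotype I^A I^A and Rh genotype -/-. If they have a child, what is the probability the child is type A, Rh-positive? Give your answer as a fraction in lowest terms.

ABO cross I^B i × I^A I^A → offspring phenotypes: 1/2 A, 1/2 AB.
Rh cross +/+ × -/- → 1 Rh+.
Independent loci: P(type A, Rh-positive) = 1/2 × 1 = 1/2.

1/2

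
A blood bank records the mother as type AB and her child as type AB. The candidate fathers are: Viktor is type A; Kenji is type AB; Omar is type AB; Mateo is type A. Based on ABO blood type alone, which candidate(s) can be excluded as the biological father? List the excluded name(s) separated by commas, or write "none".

none

A candidate is excluded only if no genotype consistent with his phenotype could produce a type AB child with a type AB mother.
Every candidate has at least one consistent genotype combination, so none can be excluded.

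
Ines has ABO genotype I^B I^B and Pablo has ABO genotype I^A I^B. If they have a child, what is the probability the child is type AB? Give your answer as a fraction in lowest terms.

1/2

ABO cross I^B I^B × I^A I^B → offspring phenotypes: 1/2 B, 1/2 AB.
So P(type AB) = 1/2.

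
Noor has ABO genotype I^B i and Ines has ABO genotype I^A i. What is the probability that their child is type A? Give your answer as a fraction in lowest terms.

1/4

ABO cross I^B i × I^A i → offspring phenotypes: 1/4 O, 1/4 A, 1/4 B, 1/4 AB.
So P(type A) = 1/4.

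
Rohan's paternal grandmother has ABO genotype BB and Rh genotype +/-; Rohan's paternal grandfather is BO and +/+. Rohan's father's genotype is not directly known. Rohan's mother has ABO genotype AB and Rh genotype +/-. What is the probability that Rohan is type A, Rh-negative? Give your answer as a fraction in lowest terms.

1/64

Rohan's father's ABO genotype from BB × BO: 1/2 BB, 1/2 BO.
Crossing each possibility with the mother AB and summing P(type A): 1/2·0 + 1/2·1/4 = 1/8.
Similarly for Rh via the father's Rh distribution: P(Rh-) = 1/8.
Independent loci: 1/8 × 1/8 = 1/64.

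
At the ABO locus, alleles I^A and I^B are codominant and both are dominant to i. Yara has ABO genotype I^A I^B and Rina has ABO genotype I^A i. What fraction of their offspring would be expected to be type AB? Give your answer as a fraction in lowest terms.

1/4

ABO cross I^A I^B × I^A i → offspring phenotypes: 1/2 A, 1/4 B, 1/4 AB.
So P(type AB) = 1/4.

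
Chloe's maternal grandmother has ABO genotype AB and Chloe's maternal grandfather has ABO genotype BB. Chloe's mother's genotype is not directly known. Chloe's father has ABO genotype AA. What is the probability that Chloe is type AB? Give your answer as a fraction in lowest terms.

3/4

Chloe's mother's ABO genotype from AB × BB: 1/2 AB, 1/2 BB.
Crossing each possibility with the father AA and summing P(type AB): 1/2·1/2 + 1/2·1 = 3/4.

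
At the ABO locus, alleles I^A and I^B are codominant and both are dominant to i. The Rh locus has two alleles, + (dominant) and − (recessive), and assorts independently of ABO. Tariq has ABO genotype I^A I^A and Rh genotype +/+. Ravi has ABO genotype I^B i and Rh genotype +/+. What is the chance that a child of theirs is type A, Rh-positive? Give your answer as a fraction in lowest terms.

1/2

ABO cross I^A I^A × I^B i → offspring phenotypes: 1/2 A, 1/2 AB.
Rh cross +/+ × +/+ → 1 Rh+.
Independent loci: P(type A, Rh-positive) = 1/2 × 1 = 1/2.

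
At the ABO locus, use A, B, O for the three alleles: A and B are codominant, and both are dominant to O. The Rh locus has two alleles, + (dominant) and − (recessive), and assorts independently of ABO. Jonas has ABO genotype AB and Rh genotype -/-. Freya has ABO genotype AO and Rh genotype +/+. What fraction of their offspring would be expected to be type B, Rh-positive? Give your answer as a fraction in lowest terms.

1/4

ABO cross AB × AO → offspring phenotypes: 1/2 A, 1/4 B, 1/4 AB.
Rh cross -/- × +/+ → 1 Rh+.
Independent loci: P(type B, Rh-positive) = 1/4 × 1 = 1/4.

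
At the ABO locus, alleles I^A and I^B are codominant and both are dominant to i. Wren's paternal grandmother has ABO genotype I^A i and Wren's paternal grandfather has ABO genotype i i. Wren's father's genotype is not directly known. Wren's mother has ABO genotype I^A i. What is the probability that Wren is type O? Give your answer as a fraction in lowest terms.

3/8

Wren's father's ABO genotype from I^A i × i i: 1/2 I^A i, 1/2 i i.
Crossing each possibility with the mother I^A i and summing P(type O): 1/2·1/4 + 1/2·1/2 = 3/8.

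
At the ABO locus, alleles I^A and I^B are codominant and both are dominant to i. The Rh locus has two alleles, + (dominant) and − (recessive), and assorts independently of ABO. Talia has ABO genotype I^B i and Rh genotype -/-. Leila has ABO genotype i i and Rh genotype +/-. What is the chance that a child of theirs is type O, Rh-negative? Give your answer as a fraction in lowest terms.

ABO cross I^B i × i i → offspring phenotypes: 1/2 O, 1/2 B.
Rh cross -/- × +/- → 1/2 Rh+, 1/2 Rh-.
Independent loci: P(type O, Rh-negative) = 1/2 × 1/2 = 1/4.

1/4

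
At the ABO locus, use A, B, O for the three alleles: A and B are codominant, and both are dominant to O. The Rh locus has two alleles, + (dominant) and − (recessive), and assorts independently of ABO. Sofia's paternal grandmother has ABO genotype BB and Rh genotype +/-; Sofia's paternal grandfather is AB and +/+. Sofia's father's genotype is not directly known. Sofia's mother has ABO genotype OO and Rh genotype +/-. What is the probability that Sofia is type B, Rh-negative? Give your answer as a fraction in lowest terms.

3/32

Sofia's father's ABO genotype from BB × AB: 1/2 AB, 1/2 BB.
Crossing each possibility with the mother OO and summing P(type B): 1/2·1/2 + 1/2·1 = 3/4.
Similarly for Rh via the father's Rh distribution: P(Rh-) = 1/8.
Independent loci: 3/4 × 1/8 = 3/32.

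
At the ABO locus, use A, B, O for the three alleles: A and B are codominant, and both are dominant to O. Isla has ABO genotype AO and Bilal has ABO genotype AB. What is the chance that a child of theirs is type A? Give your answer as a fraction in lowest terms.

1/2

ABO cross AO × AB → offspring phenotypes: 1/2 A, 1/4 B, 1/4 AB.
So P(type A) = 1/2.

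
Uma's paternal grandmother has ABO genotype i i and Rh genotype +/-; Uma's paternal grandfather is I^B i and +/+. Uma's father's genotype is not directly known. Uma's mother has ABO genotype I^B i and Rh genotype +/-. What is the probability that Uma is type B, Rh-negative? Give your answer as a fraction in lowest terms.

Uma's father's ABO genotype from i i × I^B i: 1/2 I^B i, 1/2 i i.
Crossing each possibility with the mother I^B i and summing P(type B): 1/2·3/4 + 1/2·1/2 = 5/8.
Similarly for Rh via the father's Rh distribution: P(Rh-) = 1/8.
Independent loci: 5/8 × 1/8 = 5/64.

5/64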